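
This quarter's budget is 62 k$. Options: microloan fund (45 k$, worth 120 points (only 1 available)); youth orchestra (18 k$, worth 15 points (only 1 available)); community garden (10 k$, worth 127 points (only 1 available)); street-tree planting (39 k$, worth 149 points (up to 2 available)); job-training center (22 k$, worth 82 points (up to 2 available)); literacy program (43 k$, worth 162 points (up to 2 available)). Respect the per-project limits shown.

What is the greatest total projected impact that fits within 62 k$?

291

Taking the top-ratio projects first gives community garden + street-tree planting for 276 (49 k$).
Dropping street-tree planting frees 39 k$; slotting in 2×job-training center (44 k$) lifts the total to 291 at 54 k$.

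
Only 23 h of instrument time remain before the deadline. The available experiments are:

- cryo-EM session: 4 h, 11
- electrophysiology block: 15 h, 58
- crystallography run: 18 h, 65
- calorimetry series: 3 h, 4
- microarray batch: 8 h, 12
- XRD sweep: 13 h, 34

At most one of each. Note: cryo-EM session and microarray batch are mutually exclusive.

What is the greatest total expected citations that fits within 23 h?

The ratio heuristic lands on cryo-EM session + electrophysiology block + calorimetry series (73) but leaves 1 h idle.
Replace electrophysiology block and calorimetry series with crystallography run: the trade gains 3 net, giving 76 at 22 h.
The closest alternative, cryo-EM session + electrophysiology block + calorimetry series, reaches only 73.

76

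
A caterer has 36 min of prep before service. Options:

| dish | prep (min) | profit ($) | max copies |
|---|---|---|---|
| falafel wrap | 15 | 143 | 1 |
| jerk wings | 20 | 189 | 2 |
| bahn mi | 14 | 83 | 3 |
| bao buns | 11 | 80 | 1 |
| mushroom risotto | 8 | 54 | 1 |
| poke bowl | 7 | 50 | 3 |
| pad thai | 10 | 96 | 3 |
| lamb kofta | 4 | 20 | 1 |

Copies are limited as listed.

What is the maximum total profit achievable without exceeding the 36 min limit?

By profit per min: pad thai 9.60, falafel wrap 9.53, jerk wings 9.45 lead.
Filling by ratio: 3×pad thai + lamb kofta for 308, with 2 min left unused.
The 14 min tied up in pad thai and lamb kofta is better spent on falafel wrap — total rises to 335 (35 min).
That's the maximum — no swap from here does better than 335.

335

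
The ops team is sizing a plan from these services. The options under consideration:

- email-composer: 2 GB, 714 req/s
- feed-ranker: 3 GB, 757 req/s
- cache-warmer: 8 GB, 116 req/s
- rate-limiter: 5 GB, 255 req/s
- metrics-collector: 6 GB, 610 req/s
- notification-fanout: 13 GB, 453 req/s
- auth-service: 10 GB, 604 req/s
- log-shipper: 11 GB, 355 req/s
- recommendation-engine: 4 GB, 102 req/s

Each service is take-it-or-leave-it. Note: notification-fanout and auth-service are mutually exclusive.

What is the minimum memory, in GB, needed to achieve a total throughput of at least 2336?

16

Look for the lowest-memory combination reaching 2336.
email-composer + feed-ranker + rate-limiter + metrics-collector reaches 2336 using 16 GB.
No combination under 16 GB hits 2336.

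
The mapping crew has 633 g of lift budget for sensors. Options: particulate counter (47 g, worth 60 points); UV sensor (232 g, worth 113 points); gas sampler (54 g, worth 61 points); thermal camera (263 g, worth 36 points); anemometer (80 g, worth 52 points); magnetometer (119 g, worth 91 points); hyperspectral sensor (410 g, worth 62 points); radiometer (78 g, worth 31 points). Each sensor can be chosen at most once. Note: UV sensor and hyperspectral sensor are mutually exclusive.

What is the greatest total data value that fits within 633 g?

408

By data value per g: particulate counter 1.28, gas sampler 1.13, magnetometer 0.76, anemometer 0.65 lead.
Taking particulate counter + UV sensor + gas sampler + anemometer + magnetometer + radiometer: 610 g used, 408 in data value.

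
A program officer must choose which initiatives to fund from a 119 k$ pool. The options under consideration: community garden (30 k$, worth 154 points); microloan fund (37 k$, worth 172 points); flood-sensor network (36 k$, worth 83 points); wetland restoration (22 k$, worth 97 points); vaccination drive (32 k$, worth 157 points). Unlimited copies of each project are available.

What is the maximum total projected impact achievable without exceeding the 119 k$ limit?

577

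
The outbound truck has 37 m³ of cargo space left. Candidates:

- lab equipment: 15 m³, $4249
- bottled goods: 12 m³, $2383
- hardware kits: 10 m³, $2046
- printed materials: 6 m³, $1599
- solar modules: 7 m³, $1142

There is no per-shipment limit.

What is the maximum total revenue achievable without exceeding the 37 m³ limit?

10097

Taking 2×lab equipment + printed materials: 36 m³ used, 10097 in revenue.
Nothing else within 37 m³ beats 10097.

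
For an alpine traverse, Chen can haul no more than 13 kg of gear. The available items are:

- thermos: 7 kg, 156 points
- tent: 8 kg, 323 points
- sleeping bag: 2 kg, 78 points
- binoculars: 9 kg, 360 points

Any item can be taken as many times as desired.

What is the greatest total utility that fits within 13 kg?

By utility per kg: tent 40.38, binoculars 40.00, sleeping bag 39.00 lead.
A density-first pass picks tent + 2×sleeping bag — 479 at 12 kg.
Dropping tent frees 8 kg; slotting in binoculars (9 kg) lifts the total to 516 at 13 kg.

516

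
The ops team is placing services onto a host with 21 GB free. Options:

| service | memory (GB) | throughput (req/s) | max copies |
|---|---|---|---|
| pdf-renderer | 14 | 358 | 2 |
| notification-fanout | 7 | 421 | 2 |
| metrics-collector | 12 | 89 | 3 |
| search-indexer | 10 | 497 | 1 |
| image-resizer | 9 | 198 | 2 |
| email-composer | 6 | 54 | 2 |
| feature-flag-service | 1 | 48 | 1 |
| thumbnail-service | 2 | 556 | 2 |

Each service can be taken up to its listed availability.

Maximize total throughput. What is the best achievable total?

2030

The ratio heuristic lands on 2×notification-fanout + feature-flag-service + 2×thumbnail-service (2002) but leaves 2 GB idle.
Dropping notification-fanout and feature-flag-service frees 8 GB; slotting in search-indexer (10 GB) lifts the total to 2030 at 21 GB.
That's the maximum — no swap from here does better than 2030.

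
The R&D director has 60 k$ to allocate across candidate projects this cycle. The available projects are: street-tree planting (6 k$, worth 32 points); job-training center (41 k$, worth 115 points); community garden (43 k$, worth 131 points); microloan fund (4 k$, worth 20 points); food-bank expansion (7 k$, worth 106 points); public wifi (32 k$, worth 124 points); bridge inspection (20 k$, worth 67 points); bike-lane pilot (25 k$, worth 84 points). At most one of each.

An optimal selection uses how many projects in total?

3

The maximum projected impact within 60 k$ is 297.
One optimal bundle: food-bank expansion + public wifi + bridge inspection (59 k$).
Any selection reaching 297 contains exactly 3 projects.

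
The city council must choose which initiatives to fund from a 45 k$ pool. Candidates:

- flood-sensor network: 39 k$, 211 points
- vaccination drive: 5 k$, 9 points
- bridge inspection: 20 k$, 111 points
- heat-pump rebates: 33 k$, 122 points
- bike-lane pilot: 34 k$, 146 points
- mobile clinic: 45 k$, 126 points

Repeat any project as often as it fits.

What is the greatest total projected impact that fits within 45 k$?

Best packing: vaccination drive + 2×bridge inspection — 45 k$, 231 total.
That's the maximum — no swap from here does better than 231.

231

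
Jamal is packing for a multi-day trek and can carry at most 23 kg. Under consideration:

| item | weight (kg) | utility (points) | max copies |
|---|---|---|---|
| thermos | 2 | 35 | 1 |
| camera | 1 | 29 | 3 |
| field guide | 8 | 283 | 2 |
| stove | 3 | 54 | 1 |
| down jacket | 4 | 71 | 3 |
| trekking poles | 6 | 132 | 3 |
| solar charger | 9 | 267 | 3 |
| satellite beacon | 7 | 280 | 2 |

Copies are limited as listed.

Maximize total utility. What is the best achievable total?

Best packing: camera + field guide + 2×satellite beacon — 23 kg, 872 total.

872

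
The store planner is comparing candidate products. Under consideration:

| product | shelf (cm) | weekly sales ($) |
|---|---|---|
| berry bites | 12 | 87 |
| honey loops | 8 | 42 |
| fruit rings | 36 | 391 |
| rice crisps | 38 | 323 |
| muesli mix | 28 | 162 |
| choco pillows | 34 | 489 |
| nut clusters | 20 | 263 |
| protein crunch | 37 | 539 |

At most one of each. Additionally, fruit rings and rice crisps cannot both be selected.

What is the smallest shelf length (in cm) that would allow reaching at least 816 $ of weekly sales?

65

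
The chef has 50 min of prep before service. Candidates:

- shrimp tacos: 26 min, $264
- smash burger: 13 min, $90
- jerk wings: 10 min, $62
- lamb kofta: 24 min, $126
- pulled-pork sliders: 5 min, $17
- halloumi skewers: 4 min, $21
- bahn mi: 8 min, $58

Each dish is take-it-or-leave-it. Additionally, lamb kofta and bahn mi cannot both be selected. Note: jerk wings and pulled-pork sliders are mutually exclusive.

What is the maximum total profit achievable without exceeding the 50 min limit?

416

By profit per min: shrimp tacos 10.15, bahn mi 7.25, smash burger 6.92 lead.
A density-first pass picks shrimp tacos + smash burger + bahn mi — 412 at 47 min.
The 8 min tied up in bahn mi is better spent on jerk wings — total rises to 416 (49 min).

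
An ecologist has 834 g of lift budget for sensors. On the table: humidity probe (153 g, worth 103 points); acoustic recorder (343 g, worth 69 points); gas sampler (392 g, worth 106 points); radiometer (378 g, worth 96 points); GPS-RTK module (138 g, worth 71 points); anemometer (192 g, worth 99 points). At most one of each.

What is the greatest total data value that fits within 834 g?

The ratio ordering already packs tightly: humidity probe + acoustic recorder + GPS-RTK module + anemometer, 826 g, 342.

342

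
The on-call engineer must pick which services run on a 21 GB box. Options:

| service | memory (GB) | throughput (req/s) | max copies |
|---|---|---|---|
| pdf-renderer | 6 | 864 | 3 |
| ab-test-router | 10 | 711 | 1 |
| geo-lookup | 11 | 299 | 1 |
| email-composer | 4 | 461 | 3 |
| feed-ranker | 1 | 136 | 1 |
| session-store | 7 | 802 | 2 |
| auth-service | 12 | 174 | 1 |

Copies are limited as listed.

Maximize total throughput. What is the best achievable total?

2786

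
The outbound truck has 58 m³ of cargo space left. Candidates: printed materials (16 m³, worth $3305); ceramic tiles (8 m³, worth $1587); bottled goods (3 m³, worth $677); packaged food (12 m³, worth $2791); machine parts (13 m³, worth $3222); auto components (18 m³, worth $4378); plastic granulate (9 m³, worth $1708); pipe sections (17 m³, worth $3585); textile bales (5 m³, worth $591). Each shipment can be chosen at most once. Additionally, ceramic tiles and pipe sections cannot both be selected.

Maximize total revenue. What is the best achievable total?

13169

The ratio heuristic lands on ceramic tiles + bottled goods + packaged food + machine parts + auto components (12655) but leaves 4 m³ idle.
Replace packaged food with printed materials: the trade gains 514 net, giving 13169 at 58 m³.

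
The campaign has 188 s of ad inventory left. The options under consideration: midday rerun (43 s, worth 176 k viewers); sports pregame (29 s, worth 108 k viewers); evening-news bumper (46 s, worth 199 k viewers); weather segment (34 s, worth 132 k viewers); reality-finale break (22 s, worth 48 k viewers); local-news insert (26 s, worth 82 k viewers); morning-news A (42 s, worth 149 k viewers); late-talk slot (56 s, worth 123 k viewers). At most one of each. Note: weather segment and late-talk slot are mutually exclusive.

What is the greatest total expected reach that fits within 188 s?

714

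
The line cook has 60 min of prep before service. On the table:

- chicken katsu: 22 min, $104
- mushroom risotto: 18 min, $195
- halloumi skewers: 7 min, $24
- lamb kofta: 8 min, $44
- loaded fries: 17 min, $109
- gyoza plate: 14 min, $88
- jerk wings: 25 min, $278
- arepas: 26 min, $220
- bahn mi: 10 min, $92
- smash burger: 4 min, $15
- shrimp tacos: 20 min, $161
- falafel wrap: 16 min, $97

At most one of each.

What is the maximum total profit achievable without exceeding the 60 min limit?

589

Greedy by ratio would take mushroom risotto + jerk wings + bahn mi + smash burger: 57 min used, total 580.
Replace smash burger with halloumi skewers: the trade gains 9 net, giving 589 at 60 min.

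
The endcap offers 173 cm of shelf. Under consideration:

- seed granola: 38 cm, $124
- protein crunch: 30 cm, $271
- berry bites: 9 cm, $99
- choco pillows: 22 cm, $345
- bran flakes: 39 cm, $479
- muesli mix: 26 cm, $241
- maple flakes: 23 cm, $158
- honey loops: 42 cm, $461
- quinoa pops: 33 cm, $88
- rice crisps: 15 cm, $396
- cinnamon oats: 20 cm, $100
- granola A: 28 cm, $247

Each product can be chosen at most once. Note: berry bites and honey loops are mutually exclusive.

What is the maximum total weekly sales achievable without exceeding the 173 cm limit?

2169

Best packing: choco pillows + bran flakes + muesli mix + honey loops + rice crisps + granola A — 172 cm, 2169 total.
The closest alternative, protein crunch + choco pillows + bran flakes + maple flakes + honey loops + rice crisps, reaches only 2110.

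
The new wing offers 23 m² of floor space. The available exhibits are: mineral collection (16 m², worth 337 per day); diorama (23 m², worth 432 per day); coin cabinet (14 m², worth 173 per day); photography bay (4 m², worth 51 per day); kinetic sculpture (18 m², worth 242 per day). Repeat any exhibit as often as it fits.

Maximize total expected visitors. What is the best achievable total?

432

A density-first pass picks mineral collection + photography bay — 388 at 20 m².
Dropping mineral collection and photography bay frees 20 m²; slotting in diorama (23 m²) lifts the total to 432 at 23 m².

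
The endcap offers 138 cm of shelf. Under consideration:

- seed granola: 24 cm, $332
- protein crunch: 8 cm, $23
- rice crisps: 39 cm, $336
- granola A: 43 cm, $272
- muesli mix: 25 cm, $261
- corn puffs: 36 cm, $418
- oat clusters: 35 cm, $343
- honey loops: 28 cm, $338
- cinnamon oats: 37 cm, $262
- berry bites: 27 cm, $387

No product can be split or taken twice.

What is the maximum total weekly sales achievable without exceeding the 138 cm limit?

1509

Taking the top-ratio products first gives seed granola + protein crunch + corn puffs + honey loops + berry bites for 1498 (123 cm).
Dropping seed granola frees 24 cm; slotting in oat clusters (35 cm) lifts the total to 1509 at 134 cm.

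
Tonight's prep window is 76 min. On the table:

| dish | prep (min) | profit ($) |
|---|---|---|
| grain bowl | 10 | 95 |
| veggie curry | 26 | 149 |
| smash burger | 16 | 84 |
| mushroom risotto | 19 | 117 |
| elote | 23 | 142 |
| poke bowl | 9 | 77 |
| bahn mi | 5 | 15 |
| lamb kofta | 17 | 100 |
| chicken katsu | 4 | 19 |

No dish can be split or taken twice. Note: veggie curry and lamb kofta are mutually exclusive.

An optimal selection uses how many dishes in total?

5

Best achievable profit is 498.
grain bowl + smash burger + elote + poke bowl + lamb kofta hits 498 at 75 min.
Any selection reaching 498 contains exactly 5 dishes.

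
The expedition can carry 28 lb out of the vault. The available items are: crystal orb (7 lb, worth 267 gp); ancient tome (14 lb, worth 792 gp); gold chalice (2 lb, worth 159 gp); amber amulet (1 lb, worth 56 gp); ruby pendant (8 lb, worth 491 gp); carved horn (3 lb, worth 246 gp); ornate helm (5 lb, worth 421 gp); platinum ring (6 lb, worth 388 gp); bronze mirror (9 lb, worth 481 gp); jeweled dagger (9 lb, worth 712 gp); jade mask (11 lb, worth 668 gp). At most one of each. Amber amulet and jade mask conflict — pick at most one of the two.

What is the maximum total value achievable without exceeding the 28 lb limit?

2085

By value per lb: ornate helm 84.20, carved horn 82.00, gold chalice 79.50 lead.
Taking the top-ratio items first gives gold chalice + amber amulet + carved horn + ornate helm + platinum ring + jeweled dagger for 1982 (26 lb).
Replace platinum ring with ruby pendant: the trade gains 103 net, giving 2085 at 28 lb.
Every other selection either busts 28 lb or breaks a pairing rule or fails to beat 2085.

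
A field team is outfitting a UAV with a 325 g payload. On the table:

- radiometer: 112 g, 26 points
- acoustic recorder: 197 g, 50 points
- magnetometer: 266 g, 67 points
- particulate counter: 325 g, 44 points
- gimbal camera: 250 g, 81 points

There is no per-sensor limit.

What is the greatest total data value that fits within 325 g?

Gimbal camera uses 250 of the 325 g and totals 81.

81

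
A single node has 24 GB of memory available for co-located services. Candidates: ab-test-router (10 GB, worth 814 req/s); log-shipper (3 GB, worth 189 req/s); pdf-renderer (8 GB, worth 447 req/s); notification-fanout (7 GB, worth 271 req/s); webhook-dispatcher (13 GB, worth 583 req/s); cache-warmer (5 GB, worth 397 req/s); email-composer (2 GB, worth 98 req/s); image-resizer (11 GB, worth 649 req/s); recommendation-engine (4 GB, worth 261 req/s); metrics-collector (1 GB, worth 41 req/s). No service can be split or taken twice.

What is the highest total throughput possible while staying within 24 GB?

1759

Density check — ab-test-router 81.40, cache-warmer 79.40, recommendation-engine 65.25 are the best per GB.
Best packing: ab-test-router + log-shipper + cache-warmer + email-composer + recommendation-engine — 24 GB, 1759 total.
No other feasible combination exceeds 1759.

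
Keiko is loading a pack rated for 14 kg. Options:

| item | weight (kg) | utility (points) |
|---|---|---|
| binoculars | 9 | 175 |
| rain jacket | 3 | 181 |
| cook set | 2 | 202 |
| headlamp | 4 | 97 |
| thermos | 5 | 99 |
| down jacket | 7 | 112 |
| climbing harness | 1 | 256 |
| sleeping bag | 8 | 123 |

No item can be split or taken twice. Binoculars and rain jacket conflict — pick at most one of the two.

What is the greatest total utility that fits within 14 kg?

Density check — climbing harness 256.00, cook set 101.00, rain jacket 60.33 are the best per kg.
Taking the top-ratio items first gives rain jacket + cook set + headlamp + climbing harness for 736 (10 kg).
Dropping headlamp frees 4 kg; slotting in sleeping bag (8 kg) lifts the total to 762 at 14 kg.

762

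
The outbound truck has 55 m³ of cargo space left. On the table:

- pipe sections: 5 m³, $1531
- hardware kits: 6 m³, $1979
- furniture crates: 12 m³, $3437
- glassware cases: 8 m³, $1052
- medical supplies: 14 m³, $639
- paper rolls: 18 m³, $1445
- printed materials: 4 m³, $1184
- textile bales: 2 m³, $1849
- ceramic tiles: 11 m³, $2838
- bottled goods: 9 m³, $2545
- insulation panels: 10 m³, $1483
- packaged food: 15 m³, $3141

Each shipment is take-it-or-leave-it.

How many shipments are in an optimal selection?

7

Best achievable revenue is 15959.
For example pipe sections + hardware kits + furniture crates + printed materials + textile bales + ceramic tiles + packaged food achieves it, using 55 m³.
Any selection reaching 15959 contains exactly 7 shipments.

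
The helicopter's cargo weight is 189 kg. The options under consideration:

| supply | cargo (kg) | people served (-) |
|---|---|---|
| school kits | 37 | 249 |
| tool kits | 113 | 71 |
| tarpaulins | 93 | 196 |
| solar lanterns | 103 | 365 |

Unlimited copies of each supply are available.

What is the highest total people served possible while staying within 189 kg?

1245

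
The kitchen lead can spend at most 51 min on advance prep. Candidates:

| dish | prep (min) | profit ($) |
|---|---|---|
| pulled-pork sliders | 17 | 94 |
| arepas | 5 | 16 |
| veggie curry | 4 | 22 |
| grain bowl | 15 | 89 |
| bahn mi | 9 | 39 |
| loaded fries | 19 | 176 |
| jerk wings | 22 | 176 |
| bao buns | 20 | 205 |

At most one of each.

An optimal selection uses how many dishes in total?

3

Optimal total is 420.
bahn mi + loaded fries + bao buns hits 420 at 48 min.
Every optimal selection uses 3 dishes.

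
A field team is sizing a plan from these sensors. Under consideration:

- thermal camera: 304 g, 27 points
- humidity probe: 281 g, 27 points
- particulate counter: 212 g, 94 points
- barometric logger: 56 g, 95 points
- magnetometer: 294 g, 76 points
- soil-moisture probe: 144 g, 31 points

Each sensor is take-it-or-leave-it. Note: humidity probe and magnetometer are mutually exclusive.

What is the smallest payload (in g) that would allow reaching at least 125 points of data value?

200

Need the lightest bundle worth ≥ 125.
Taking barometric logger + soil-moisture probe gives 126 (≥ 125) for 200 g.
No combination under 200 g hits 125.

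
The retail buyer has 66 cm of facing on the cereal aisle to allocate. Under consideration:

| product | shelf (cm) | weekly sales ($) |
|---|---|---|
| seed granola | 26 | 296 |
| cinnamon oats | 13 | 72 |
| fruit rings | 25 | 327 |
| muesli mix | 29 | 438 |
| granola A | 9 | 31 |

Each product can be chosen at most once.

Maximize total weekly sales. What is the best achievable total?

796

Best packing: fruit rings + muesli mix + granola A — 63 cm, 796 total.
Runner-up fruit rings + muesli mix tops out at 765.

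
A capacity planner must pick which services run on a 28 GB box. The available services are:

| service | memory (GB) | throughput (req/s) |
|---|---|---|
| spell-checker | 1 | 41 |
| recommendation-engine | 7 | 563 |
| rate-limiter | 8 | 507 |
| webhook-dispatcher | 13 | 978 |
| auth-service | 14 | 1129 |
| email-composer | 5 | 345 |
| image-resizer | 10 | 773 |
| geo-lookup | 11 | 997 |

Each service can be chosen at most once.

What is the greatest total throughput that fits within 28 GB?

2333

Greedy by ratio would take spell-checker + auth-service + geo-lookup: 26 GB used, total 2167.
Replace spell-checker and auth-service with recommendation-engine + image-resizer: the trade gains 166 net, giving 2333 at 28 GB.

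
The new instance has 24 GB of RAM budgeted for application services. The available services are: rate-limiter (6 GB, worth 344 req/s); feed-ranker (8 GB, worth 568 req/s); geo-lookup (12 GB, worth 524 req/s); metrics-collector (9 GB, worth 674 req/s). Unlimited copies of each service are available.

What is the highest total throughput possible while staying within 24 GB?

Density check — metrics-collector 74.89, feed-ranker 71.00, rate-limiter 57.33 are the best per GB.
Taking the top-ratio services first gives rate-limiter + 2×metrics-collector for 1692 (24 GB).
Dropping rate-limiter and 2×metrics-collector frees 24 GB; slotting in 3×feed-ranker (24 GB) lifts the total to 1704 at 24 GB.
Every other selection either busts 24 GB or fails to beat 1704.

1704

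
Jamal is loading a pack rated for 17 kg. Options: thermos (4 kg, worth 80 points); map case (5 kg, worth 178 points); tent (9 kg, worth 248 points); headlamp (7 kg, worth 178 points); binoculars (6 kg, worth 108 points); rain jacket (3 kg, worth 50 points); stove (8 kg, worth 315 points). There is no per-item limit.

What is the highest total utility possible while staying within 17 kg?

Taking 2×stove: 16 kg used, 630 in utility.
No other feasible combination exceeds 630.

630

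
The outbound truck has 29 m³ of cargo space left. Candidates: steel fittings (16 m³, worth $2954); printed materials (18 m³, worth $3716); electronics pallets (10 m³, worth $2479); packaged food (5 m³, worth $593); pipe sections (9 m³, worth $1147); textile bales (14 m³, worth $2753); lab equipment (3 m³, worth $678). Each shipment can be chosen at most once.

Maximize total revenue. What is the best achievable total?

Filling by ratio: electronics pallets + textile bales + lab equipment for 5910, with 2 m³ left unused.
Dropping textile bales and lab equipment frees 17 m³; slotting in printed materials (18 m³) lifts the total to 6195 at 28 m³.
The spare 1 m³ is too small for any remaining shipment, and no exchange beats 6195.

6195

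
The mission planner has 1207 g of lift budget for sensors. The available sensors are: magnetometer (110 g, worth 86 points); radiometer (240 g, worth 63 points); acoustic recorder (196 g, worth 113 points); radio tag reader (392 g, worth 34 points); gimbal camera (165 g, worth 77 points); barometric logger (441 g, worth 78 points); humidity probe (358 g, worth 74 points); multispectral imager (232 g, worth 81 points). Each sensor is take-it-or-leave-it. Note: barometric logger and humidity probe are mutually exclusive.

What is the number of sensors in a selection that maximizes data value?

Best achievable data value is 435.
magnetometer + acoustic recorder + gimbal camera + barometric logger + multispectral imager hits 435 at 1144 g.
Any selection reaching 435 contains exactly 5 sensors.

5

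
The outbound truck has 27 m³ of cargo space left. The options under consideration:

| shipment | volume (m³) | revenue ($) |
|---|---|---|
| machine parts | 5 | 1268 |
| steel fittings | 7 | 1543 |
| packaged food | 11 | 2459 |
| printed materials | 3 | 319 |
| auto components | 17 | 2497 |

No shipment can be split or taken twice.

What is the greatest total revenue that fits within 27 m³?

5589

Best packing: machine parts + steel fittings + packaged food + printed materials — 26 m³, 5589 total.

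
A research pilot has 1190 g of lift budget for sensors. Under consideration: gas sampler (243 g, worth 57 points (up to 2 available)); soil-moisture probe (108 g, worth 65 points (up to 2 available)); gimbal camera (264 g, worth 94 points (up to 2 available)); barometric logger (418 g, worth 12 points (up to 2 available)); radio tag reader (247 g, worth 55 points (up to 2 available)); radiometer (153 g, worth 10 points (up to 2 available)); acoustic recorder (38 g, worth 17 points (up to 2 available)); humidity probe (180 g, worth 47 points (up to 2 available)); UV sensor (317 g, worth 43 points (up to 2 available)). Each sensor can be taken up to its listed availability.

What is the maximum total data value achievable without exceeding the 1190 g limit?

446

By data value per g: soil-moisture probe 0.60, acoustic recorder 0.45, gimbal camera 0.36 lead.
Taking 2×soil-moisture probe + 2×gimbal camera + 2×acoustic recorder + 2×humidity probe: 1180 g used, 446 in data value.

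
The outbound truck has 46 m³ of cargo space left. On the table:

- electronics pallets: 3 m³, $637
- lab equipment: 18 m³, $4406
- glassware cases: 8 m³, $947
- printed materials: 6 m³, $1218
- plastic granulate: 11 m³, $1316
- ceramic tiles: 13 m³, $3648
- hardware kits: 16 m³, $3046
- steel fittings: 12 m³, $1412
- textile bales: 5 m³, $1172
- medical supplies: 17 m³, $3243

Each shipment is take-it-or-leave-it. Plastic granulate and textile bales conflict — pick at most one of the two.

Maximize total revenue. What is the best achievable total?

11081

Best packing: electronics pallets + lab equipment + printed materials + ceramic tiles + textile bales — 45 m³, 11081 total.
Runner-up lab equipment + printed materials + ceramic tiles + textile bales tops out at 10444.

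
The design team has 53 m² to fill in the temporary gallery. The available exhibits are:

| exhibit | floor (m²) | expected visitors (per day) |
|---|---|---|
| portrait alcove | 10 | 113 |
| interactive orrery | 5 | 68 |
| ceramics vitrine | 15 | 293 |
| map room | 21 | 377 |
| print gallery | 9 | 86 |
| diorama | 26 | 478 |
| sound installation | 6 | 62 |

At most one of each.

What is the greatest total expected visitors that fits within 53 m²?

923

A density-first pass picks interactive orrery + ceramics vitrine + diorama + sound installation — 901 at 52 m².
The 21 m² tied up in ceramics vitrine and sound installation is better spent on map room — total rises to 923 (52 m²).
Nothing else within 53 m² beats 923.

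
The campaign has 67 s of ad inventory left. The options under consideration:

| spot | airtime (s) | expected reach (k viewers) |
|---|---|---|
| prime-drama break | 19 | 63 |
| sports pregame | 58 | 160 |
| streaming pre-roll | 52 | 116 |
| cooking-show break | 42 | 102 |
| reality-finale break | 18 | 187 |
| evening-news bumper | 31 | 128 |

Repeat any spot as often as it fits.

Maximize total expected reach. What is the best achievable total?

561

Ranking by ratio (expected reach/s): reality-finale break 10.39, evening-news bumper 4.13, prime-drama break 3.32, sports pregame 2.76.
The ratio ordering already packs tightly: 3×reality-finale break, 54 s, 561.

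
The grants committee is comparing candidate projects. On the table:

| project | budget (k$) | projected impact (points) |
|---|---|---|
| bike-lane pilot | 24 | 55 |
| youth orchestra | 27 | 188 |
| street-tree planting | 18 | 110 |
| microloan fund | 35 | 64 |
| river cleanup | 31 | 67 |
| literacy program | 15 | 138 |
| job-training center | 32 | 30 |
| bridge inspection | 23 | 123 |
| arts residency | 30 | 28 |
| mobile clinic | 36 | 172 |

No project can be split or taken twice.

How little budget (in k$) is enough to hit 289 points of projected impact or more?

Look for the lowest-budget combination reaching 289.
youth orchestra + literacy program: 326 projected impact at 42 k$.
No combination under 42 k$ hits 289.

42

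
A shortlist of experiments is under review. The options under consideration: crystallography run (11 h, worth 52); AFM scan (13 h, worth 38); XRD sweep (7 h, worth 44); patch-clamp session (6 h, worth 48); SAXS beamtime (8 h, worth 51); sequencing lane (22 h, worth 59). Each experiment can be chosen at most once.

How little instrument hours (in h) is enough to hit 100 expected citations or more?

Minimise h subject to total expected citations ≥ 100.
crystallography run + patch-clamp session reaches 100 using 17 h.
No combination under 17 h hits 100.

17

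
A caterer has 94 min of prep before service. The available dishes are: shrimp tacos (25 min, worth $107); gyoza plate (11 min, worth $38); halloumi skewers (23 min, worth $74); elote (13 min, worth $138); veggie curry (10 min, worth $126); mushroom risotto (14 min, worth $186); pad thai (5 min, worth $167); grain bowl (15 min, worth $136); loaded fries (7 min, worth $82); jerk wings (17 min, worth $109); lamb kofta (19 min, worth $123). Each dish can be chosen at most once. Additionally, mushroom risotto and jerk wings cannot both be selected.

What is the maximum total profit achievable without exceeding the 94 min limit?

996

Density check — pad thai 33.40, mushroom risotto 13.29, veggie curry 12.60, loaded fries 11.71 are the best per min.
Gyoza plate + elote + veggie curry + mushroom risotto + pad thai + grain bowl + loaded fries + lamb kofta uses 94 of the 94 min and totals 996.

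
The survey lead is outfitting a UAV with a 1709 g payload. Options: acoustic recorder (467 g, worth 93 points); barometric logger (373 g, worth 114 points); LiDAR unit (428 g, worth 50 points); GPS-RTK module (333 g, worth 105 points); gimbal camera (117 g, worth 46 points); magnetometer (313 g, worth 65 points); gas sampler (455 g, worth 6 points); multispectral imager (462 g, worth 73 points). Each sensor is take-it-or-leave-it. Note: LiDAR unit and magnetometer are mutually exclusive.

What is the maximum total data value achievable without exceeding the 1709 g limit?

Density check — gimbal camera 0.39, GPS-RTK module 0.32, barometric logger 0.31 are the best per g.
Acoustic recorder + barometric logger + GPS-RTK module + gimbal camera + magnetometer uses 1603 of the 1709 g and totals 423.
An exhaustive check of the 256 subsets confirms 423.

423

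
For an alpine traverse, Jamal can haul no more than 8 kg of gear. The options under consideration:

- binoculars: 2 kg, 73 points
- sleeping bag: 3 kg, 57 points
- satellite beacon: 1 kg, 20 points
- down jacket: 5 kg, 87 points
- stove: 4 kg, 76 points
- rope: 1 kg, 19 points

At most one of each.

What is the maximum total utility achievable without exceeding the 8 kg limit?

Density check — binoculars 36.50, satellite beacon 20.00, sleeping bag 19.00, stove 19.00 are the best per kg.
A density-first pass picks binoculars + sleeping bag + satellite beacon + rope — 169 at 7 kg.
Dropping sleeping bag frees 3 kg; slotting in stove (4 kg) lifts the total to 188 at 8 kg.

188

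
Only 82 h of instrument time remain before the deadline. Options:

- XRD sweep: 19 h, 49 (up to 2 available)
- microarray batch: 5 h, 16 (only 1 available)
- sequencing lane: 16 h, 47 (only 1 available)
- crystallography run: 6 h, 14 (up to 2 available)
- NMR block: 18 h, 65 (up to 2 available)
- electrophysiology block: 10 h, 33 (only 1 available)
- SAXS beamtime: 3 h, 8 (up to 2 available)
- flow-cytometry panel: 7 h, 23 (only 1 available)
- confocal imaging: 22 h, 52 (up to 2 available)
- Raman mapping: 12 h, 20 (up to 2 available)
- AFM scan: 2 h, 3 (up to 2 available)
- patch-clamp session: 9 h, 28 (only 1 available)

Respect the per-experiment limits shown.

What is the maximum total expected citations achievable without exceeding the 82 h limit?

Ranking by ratio (expected citations/h): NMR block 3.61, electrophysiology block 3.30, flow-cytometry panel 3.29, microarray batch 3.20.
Greedy by ratio would take microarray batch + crystallography run + 2×NMR block + electrophysiology block + 2×SAXS beamtime + flow-cytometry panel + AFM scan + patch-clamp session: 81 h used, total 263.
Replace crystallography run and flow-cytometry panel and AFM scan with sequencing lane: the trade gains 7 net, giving 270 at 82 h.

270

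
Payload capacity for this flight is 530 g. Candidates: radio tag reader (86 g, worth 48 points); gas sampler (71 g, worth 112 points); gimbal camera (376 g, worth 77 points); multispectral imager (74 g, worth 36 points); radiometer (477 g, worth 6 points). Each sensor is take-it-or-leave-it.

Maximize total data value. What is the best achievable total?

225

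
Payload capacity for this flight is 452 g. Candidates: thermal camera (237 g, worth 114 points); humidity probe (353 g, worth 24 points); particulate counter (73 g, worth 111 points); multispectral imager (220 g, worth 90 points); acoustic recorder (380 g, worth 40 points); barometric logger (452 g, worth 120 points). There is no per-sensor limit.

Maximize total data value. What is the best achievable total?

666

Ranking by ratio (data value/g): particulate counter 1.52, thermal camera 0.48, multispectral imager 0.41.
Taking 6×particulate counter: 438 g used, 666 in data value.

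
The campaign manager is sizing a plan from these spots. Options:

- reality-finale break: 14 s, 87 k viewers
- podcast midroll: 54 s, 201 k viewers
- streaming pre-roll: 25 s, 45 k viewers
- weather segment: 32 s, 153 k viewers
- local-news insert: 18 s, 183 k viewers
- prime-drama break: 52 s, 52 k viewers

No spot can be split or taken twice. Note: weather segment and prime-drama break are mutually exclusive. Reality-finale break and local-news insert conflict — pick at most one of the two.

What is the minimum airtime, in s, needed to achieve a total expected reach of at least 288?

50

Look for the lowest-airtime combination reaching 288.
Taking weather segment + local-news insert gives 336 (≥ 288) for 50 s.
Any bundle with less than 50 s falls short of 288.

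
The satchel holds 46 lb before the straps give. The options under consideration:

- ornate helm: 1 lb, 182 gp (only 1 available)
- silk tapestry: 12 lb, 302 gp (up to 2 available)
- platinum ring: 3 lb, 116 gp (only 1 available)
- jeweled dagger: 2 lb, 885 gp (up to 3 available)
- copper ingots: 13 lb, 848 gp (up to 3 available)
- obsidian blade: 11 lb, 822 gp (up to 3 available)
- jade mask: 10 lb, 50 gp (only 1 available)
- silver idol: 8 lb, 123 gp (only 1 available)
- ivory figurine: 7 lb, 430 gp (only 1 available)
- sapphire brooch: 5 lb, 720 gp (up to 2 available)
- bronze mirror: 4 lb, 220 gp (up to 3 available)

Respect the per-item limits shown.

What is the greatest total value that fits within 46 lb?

Best packing: ornate helm + 3×jeweled dagger + 2×obsidian blade + ivory figurine + 2×sapphire brooch — 46 lb, 6351 total.

6351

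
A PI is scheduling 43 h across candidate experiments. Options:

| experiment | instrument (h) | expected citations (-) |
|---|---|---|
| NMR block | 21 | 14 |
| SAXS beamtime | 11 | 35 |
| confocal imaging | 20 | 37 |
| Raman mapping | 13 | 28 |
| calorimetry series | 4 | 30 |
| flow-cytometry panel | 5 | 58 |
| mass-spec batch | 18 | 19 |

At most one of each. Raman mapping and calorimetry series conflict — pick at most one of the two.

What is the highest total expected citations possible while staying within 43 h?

160

Density check — flow-cytometry panel 11.60, calorimetry series 7.50, SAXS beamtime 3.18, Raman mapping 2.15 are the best per h.
Best packing: SAXS beamtime + confocal imaging + calorimetry series + flow-cytometry panel — 40 h, 160 total.
The spare 3 h is too small for any remaining experiment, and no feasible exchange beats 160.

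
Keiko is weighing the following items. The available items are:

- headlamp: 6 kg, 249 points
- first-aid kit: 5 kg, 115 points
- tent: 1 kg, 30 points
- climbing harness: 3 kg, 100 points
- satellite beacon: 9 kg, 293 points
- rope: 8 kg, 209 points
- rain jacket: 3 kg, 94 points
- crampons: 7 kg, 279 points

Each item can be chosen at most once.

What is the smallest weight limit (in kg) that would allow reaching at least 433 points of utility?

12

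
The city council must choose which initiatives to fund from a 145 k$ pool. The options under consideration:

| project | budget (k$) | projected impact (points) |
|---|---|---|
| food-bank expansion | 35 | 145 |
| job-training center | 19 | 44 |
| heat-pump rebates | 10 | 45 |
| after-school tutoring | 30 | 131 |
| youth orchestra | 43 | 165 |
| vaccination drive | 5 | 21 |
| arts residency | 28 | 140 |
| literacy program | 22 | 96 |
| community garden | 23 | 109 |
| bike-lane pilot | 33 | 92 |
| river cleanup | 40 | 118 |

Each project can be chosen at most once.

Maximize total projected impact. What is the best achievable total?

By projected impact per k$: arts residency 5.00, community garden 4.74, heat-pump rebates 4.50, after-school tutoring 4.37 lead.
A density-first pass picks job-training center + heat-pump rebates + after-school tutoring + vaccination drive + arts residency + literacy program + community garden — 586 at 137 k$.
Dropping job-training center and heat-pump rebates frees 29 k$; slotting in food-bank expansion (35 k$) lifts the total to 642 at 143 k$.

642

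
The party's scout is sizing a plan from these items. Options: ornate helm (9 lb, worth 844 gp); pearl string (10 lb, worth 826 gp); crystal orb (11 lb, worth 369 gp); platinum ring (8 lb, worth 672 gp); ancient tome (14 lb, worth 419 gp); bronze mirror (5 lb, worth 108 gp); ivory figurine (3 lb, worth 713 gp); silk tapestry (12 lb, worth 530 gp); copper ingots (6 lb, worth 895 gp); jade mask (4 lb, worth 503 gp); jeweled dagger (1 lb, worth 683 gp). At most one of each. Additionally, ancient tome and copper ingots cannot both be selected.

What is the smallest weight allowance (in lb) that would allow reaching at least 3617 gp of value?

23

Minimise lb subject to total value ≥ 3617.
Taking ornate helm + ivory figurine + copper ingots + jade mask + jeweled dagger gives 3638 (≥ 3617) for 23 lb.
Any bundle with less than 23 lb falls short of 3617.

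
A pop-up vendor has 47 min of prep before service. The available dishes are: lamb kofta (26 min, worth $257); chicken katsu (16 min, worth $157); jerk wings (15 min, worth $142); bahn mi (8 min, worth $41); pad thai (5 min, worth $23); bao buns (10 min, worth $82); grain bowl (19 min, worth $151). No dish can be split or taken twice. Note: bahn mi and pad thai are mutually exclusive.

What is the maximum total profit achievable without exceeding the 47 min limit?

437

Taking lamb kofta + chicken katsu + pad thai: 47 min used, 437 in profit.
Runner-up lamb kofta + jerk wings + pad thai tops out at 422.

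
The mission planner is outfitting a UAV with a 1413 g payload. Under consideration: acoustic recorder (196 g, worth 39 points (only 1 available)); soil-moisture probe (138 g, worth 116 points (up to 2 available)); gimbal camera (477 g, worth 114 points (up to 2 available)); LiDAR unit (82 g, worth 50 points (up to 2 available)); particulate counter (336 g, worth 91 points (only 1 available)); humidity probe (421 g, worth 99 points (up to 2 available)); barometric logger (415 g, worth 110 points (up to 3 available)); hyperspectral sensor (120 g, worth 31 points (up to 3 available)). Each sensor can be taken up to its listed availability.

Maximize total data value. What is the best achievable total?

Density check — soil-moisture probe 0.84, LiDAR unit 0.61, particulate counter 0.27 are the best per g.
A density-first pass picks 2×soil-moisture probe + 2×LiDAR unit + particulate counter + barometric logger + hyperspectral sensor — 564 at 1311 g.
Dropping particulate counter frees 336 g; slotting in barometric logger (415 g) lifts the total to 583 at 1390 g.
That's the maximum — no swap from here does better than 583.

583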